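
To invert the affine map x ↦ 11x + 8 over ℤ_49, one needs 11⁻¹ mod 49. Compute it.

Run Euclid on (49, 11):
49 = 4*11 + 5
11 = 2*5 + 1
5 = 5*1 + 0
gcd = 1, so the inverse exists. Back-substitute:
1 = 11 − 2·5
1 = −2·49 + 9·11
So 11·9 ≡ 1 (mod 49).

9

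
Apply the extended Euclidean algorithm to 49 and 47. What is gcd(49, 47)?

1

Apply Euclid's algorithm to 49 and 47:
49 = 1·47 + 2
47 = 23·2 + 1
2 = 2·1 + 0
gcd(49, 47) = 1.
Working backward:
1 = 47 − 23·2
1 = −23·49 + 24·47
So 1 = (-23)·49 + (24)·47.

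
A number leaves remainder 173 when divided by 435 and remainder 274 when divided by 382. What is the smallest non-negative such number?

Write x = 173 + 435·k. Then 435·k ≡ 274 − 173 ≡ 101 (mod 382).
Need 435⁻¹ mod 382. Extended Euclid on (382, 53):
382 = 7·53 + 11
53 = 4·11 + 9
11 = 1·9 + 2
9 = 4·2 + 1
2 = 2·1 + 0
Back-substitute:
1 = 9 − 4·2
1 = −4·11 + 5·9
1 = 5·53 − 24·11
1 = −24·382 + 173·53
435⁻¹ ≡ 173 (mod 382), so k ≡ 173·101 ≡ 283 (mod 382).
x = 173 + 435·283 = 123278.

123278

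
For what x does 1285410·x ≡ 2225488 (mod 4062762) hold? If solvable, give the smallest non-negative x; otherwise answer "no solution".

no solution

gcd(1285410, 4062762):
4062762 = 3*1285410 + 206532
1285410 = 6*206532 + 46218
206532 = 4*46218 + 21660
46218 = 2*21660 + 2898
21660 = 7*2898 + 1374
2898 = 2*1374 + 150
1374 = 9*150 + 24
150 = 6*24 + 6
24 = 4*6 + 0
gcd = 6, but 6 ∤ 2225488, so the congruence has no solution.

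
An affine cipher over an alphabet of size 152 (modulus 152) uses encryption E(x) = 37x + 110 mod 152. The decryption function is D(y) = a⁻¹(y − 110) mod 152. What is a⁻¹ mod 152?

Extended Euclidean algorithm:
152 = 4*37 + 4
37 = 9*4 + 1
4 = 4*1 + 0
gcd = 1, so the inverse exists. Back-substitute:
1 = 37 − 9·4
1 = −9·152 + 37·37
So 37·37 ≡ 1 (mod 152).

37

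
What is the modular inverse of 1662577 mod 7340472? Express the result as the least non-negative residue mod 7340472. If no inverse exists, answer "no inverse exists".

Apply the Euclidean algorithm to 7340472 and 1662577:
7340472 = 4·1662577 + 690164
1662577 = 2·690164 + 282249
690164 = 2·282249 + 125666
282249 = 2·125666 + 30917
125666 = 4·30917 + 1998
30917 = 15·1998 + 947
1998 = 2·947 + 104
947 = 9·104 + 11
104 = 9·11 + 5
11 = 2·5 + 1
5 = 5·1 + 0
Since gcd(1662577, 7340472) = 1, back-substitute to write 1 as a combination:
1 = 11 − 2·5
1 = −2·104 + 19·11
1 = 19·947 − 173·104
1 = −173·1998 + 365·947
1 = 365·30917 − 5648·1998
1 = −5648·125666 + 22957·30917
1 = 22957·282249 − 51562·125666
1 = −51562·690164 + 126081·282249
1 = 126081·1662577 − 303724·690164
1 = −303724·7340472 + 1340977·1662577
So 1662577·1340977 ≡ 1 (mod 7340472).

1340977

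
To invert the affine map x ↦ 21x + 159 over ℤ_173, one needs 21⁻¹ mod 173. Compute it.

Extended Euclidean algorithm:
173 = 8*21 + 5
21 = 4*5 + 1
5 = 5*1 + 0
The gcd is 1. Working backward:
1 = 21 − 4·5
1 = −4·173 + 33·21
So 21·33 ≡ 1 (mod 173).

33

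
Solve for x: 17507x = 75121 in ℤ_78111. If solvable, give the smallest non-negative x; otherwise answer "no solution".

First find gcd(17507, 78111):
78111 = 4·17507 + 8083
17507 = 2·8083 + 1341
8083 = 6·1341 + 37
1341 = 36·37 + 9
37 = 4·9 + 1
9 = 9·1 + 0
gcd = 1, so a unique solution mod 78111 exists.
Back-substitute for the Bézout coefficients:
1 = 37 − 4·9
1 = −4·1341 + 145·37
1 = 145·8083 − 874·1341
1 = −874·17507 + 1893·8083
1 = 1893·78111 − 8446·17507
So 17507·(-8446) ≡ 1 (mod 78111), giving 17507⁻¹ ≡ 69665.
x ≡ 17507⁻¹·75121 ≡ 69665·75121 ≡ 23687 (mod 78111).

23687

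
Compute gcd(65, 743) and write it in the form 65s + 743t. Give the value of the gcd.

Apply Euclid's algorithm to 743 and 65:
743 = 11·65 + 28
65 = 2·28 + 9
28 = 3·9 + 1
9 = 9·1 + 0
gcd(65, 743) = 1.
Express as a combination:
1 = 28 − 3·9
1 = −3·65 + 7·28
1 = 7·743 − 80·65
So 1 = (7)·743 + (-80)·65.

1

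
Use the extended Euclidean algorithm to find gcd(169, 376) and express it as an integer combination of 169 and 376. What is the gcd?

Apply Euclid's algorithm to 376 and 169:
376 = 2*169 + 38
169 = 4*38 + 17
38 = 2*17 + 4
17 = 4*4 + 1
4 = 4*1 + 0
gcd(169, 376) = 1.
Back-substituting:
1 = 17 − 4·4
1 = −4·38 + 9·17
1 = 9·169 − 40·38
1 = −40·376 + 89·169
So 1 = (-40)·376 + (89)·169.

1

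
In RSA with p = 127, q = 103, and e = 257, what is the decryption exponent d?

φ(n) = (p−1)(q−1) = 126·102 = 12852.
Need d with 257·d ≡ 1 (mod 12852). Apply the extended Euclidean algorithm:
12852 = 50*257 + 2
257 = 128*2 + 1
2 = 2*1 + 0
Back-substitute:
1 = 257 − 128·2
1 = −128·12852 + 6401·257
So 257·6401 ≡ 1 (mod 12852), hence d = 6401.

6401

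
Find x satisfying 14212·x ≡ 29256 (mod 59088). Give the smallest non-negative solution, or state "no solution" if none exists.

First find gcd(14212, 59088):
59088 = 4·14212 + 2240
14212 = 6·2240 + 772
2240 = 2·772 + 696
772 = 1·696 + 76
696 = 9·76 + 12
76 = 6·12 + 4
12 = 3·4 + 0
gcd = 4 and 4 | 29256, so solutions exist. Divide through by 4: 3553x ≡ 7314 (mod 14772).
Now find 3553⁻¹ mod 14772:
14772 = 4·3553 + 560
3553 = 6·560 + 193
560 = 2·193 + 174
193 = 1·174 + 19
174 = 9·19 + 3
19 = 6·3 + 1
3 = 3·1 + 0
Back-substitute:
1 = 19 − 6·3
1 = −6·174 + 55·19
1 = 55·193 − 61·174
1 = −61·560 + 177·193
1 = 177·3553 − 1123·560
1 = −1123·14772 + 4669·3553
So 3553⁻¹ ≡ 4669 (mod 14772).
Then x ≡ 4669·7314 ≡ 10974 (mod 14772); the smallest non-negative solution is x = 10974.

10974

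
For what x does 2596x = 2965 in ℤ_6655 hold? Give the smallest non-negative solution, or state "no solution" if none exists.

no solution

gcd(2596, 6655):
6655 = 2×2596 + 1463
2596 = 1×1463 + 1133
1463 = 1×1133 + 330
1133 = 3×330 + 143
330 = 2×143 + 44
143 = 3×44 + 11
44 = 4×11 + 0
gcd = 11, but 11 ∤ 2965, so the congruence has no solution.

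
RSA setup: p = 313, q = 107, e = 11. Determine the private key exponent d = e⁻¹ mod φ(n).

φ(n) = (p−1)(q−1) = 312·106 = 33072.
Need d with 11·d ≡ 1 (mod 33072). Apply the extended Euclidean algorithm:
33072 = 3006·11 + 6
11 = 1·6 + 5
6 = 1·5 + 1
5 = 5·1 + 0
Back-substitute:
1 = 6 − 5
1 = −11 + 2·6
1 = 2·33072 − 6013·11
So 11·(-6013) ≡ 1 (mod 33072), hence d ≡ -6013 ≡ 27059 (mod 33072).

27059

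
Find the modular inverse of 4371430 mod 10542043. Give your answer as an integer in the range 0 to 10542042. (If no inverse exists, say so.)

2601569

Run Euclid on (10542043, 4371430):
10542043 = 2*4371430 + 1799183
4371430 = 2*1799183 + 773064
1799183 = 2*773064 + 253055
773064 = 3*253055 + 13899
253055 = 18*13899 + 2873
13899 = 4*2873 + 2407
2873 = 1*2407 + 466
2407 = 5*466 + 77
466 = 6*77 + 4
77 = 19*4 + 1
4 = 4*1 + 0
The gcd is 1. Working backward:
1 = 77 − 19·4
1 = −19·466 + 115·77
1 = 115·2407 − 594·466
1 = −594·2873 + 709·2407
1 = 709·13899 − 3430·2873
1 = −3430·253055 + 62449·13899
1 = 62449·773064 − 190777·253055
1 = −190777·1799183 + 444003·773064
1 = 444003·4371430 − 1078783·1799183
1 = −1078783·10542043 + 2601569·4371430
So 4371430·2601569 ≡ 1 (mod 10542043).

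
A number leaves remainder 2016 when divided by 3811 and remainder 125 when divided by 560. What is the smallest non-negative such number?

303085

Write x = 2016 + 3811·k. Then 3811·k ≡ 125 − 2016 ≡ 349 (mod 560).
Need 3811⁻¹ mod 560. Extended Euclid on (560, 451):
560 = 1*451 + 109
451 = 4*109 + 15
109 = 7*15 + 4
15 = 3*4 + 3
4 = 1*3 + 1
3 = 3*1 + 0
Back-substitute:
1 = 4 − 3
1 = −15 + 4·4
1 = 4·109 − 29·15
1 = −29·451 + 120·109
1 = 120·560 − 149·451
3811⁻¹ ≡ 411 (mod 560), so k ≡ 411·349 ≡ 79 (mod 560).
x = 2016 + 3811·79 = 303085.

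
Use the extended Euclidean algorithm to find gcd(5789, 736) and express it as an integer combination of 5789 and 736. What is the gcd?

Repeated division:
5789 = 7·736 + 637
736 = 1·637 + 99
637 = 6·99 + 43
99 = 2·43 + 13
43 = 3·13 + 4
13 = 3·4 + 1
4 = 4·1 + 0
gcd(5789, 736) = 1.
Back-substituting:
1 = 13 − 3·4
1 = −3·43 + 10·13
1 = 10·99 − 23·43
1 = −23·637 + 148·99
1 = 148·736 − 171·637
1 = −171·5789 + 1345·736
So 1 = (-171)·5789 + (1345)·736.

1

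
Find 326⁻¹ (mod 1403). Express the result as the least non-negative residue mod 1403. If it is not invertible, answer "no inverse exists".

Apply the Euclidean algorithm to 1403 and 326:
1403 = 4×326 + 99
326 = 3×99 + 29
99 = 3×29 + 12
29 = 2×12 + 5
12 = 2×5 + 2
5 = 2×2 + 1
2 = 2×1 + 0
The gcd is 1. Working backward:
1 = 5 − 2·2
1 = −2·12 + 5·5
1 = 5·29 − 12·12
1 = −12·99 + 41·29
1 = 41·326 − 135·99
1 = −135·1403 + 581·326
So 326·581 ≡ 1 (mod 1403).

581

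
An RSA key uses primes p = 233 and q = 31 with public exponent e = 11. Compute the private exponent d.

2531

φ(n) = (p−1)(q−1) = 232·30 = 6960.
Need d with 11·d ≡ 1 (mod 6960). Apply the extended Euclidean algorithm:
6960 = 632×11 + 8
11 = 1×8 + 3
8 = 2×3 + 2
3 = 1×2 + 1
2 = 2×1 + 0
Back-substitute:
1 = 3 − 2
1 = −8 + 3·3
1 = 3·11 − 4·8
1 = −4·6960 + 2531·11
So 11·2531 ≡ 1 (mod 6960), hence d = 2531.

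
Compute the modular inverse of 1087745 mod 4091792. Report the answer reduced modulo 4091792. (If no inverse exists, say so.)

Apply the Euclidean algorithm to 4091792 and 1087745:
4091792 = 3·1087745 + 828557
1087745 = 1·828557 + 259188
828557 = 3·259188 + 50993
259188 = 5·50993 + 4223
50993 = 12·4223 + 317
4223 = 13·317 + 102
317 = 3·102 + 11
102 = 9·11 + 3
11 = 3·3 + 2
3 = 1·2 + 1
2 = 2·1 + 0
The gcd is 1. Working backward:
1 = 3 − 2
1 = −11 + 4·3
1 = 4·102 − 37·11
1 = −37·317 + 115·102
1 = 115·4223 − 1532·317
1 = −1532·50993 + 18499·4223
1 = 18499·259188 − 94027·50993
1 = −94027·828557 + 300580·259188
1 = 300580·1087745 − 394607·828557
1 = −394607·4091792 + 1484401·1087745
So 1087745·1484401 ≡ 1 (mod 4091792).

1484401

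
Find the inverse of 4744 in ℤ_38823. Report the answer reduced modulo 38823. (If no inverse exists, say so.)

4591

gcd(38823, 4744) by repeated division:
38823 = 8·4744 + 871
4744 = 5·871 + 389
871 = 2·389 + 93
389 = 4·93 + 17
93 = 5·17 + 8
17 = 2·8 + 1
8 = 8·1 + 0
gcd = 1, so the inverse exists. Back-substitute:
1 = 17 − 2·8
1 = −2·93 + 11·17
1 = 11·389 − 46·93
1 = −46·871 + 103·389
1 = 103·4744 − 561·871
1 = −561·38823 + 4591·4744
So 4744·4591 ≡ 1 (mod 38823).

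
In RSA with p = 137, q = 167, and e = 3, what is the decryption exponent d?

φ(n) = (p−1)(q−1) = 136·166 = 22576.
Need d with 3·d ≡ 1 (mod 22576). Apply the extended Euclidean algorithm:
22576 = 7525·3 + 1
3 = 3·1 + 0
Back-substitute:
1 = 22576 − 7525·3
So 3·(-7525) ≡ 1 (mod 22576), hence d ≡ -7525 ≡ 15051 (mod 22576).

15051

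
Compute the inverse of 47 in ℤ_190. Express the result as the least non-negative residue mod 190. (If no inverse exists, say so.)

Apply the Euclidean algorithm to 190 and 47:
190 = 4*47 + 2
47 = 23*2 + 1
2 = 2*1 + 0
The gcd is 1. Working backward:
1 = 47 − 23·2
1 = −23·190 + 93·47
So 47·93 ≡ 1 (mod 190).

93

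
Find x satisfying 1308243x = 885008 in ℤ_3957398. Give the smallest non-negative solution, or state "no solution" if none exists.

3866828

First find gcd(1308243, 3957398):
3957398 = 3·1308243 + 32669
1308243 = 40·32669 + 1483
32669 = 22·1483 + 43
1483 = 34·43 + 21
43 = 2·21 + 1
21 = 21·1 + 0
gcd = 1, so a unique solution mod 3957398 exists.
Back-substitute for the Bézout coefficients:
1 = 43 − 2·21
1 = −2·1483 + 69·43
1 = 69·32669 − 1520·1483
1 = −1520·1308243 + 60869·32669
1 = 60869·3957398 − 184127·1308243
So 1308243·(-184127) ≡ 1 (mod 3957398), giving 1308243⁻¹ ≡ 3773271.
x ≡ 1308243⁻¹·885008 ≡ 3773271·885008 ≡ 3866828 (mod 3957398).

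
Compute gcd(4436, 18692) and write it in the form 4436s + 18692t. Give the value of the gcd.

4

Repeated division:
18692 = 4×4436 + 948
4436 = 4×948 + 644
948 = 1×644 + 304
644 = 2×304 + 36
304 = 8×36 + 16
36 = 2×16 + 4
16 = 4×4 + 0
gcd(4436, 18692) = 4.
Back-substituting:
4 = 36 − 2·16
4 = −2·304 + 17·36
4 = 17·644 − 36·304
4 = −36·948 + 53·644
4 = 53·4436 − 248·948
4 = −248·18692 + 1045·4436
So 4 = (-248)·18692 + (1045)·4436.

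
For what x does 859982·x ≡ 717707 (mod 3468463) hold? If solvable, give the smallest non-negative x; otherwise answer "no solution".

First find gcd(859982, 3468463):
3468463 = 4*859982 + 28535
859982 = 30*28535 + 3932
28535 = 7*3932 + 1011
3932 = 3*1011 + 899
1011 = 1*899 + 112
899 = 8*112 + 3
112 = 37*3 + 1
3 = 3*1 + 0
gcd = 1, so a unique solution mod 3468463 exists.
Back-substitute for the Bézout coefficients:
1 = 112 − 37·3
1 = −37·899 + 297·112
1 = 297·1011 − 334·899
1 = −334·3932 + 1299·1011
1 = 1299·28535 − 9427·3932
1 = −9427·859982 + 284109·28535
1 = 284109·3468463 − 1145863·859982
So 859982·(-1145863) ≡ 1 (mod 3468463), giving 859982⁻¹ ≡ 2322600.
x ≡ 859982⁻¹·717707 ≡ 2322600·717707 ≡ 2960400 (mod 3468463).

2960400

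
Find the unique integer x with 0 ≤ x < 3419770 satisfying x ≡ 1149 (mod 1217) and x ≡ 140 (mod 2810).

Write x = 1149 + 1217·k. Then 1217·k ≡ 140 − 1149 ≡ 1801 (mod 2810).
Need 1217⁻¹ mod 2810. Extended Euclid on (2810, 1217):
2810 = 2·1217 + 376
1217 = 3·376 + 89
376 = 4·89 + 20
89 = 4·20 + 9
20 = 2·9 + 2
9 = 4·2 + 1
2 = 2·1 + 0
Back-substitute:
1 = 9 − 4·2
1 = −4·20 + 9·9
1 = 9·89 − 40·20
1 = −40·376 + 169·89
1 = 169·1217 − 547·376
1 = −547·2810 + 1263·1217
1217⁻¹ ≡ 1263 (mod 2810), so k ≡ 1263·1801 ≡ 1373 (mod 2810).
x = 1149 + 1217·1373 = 1672090.

1672090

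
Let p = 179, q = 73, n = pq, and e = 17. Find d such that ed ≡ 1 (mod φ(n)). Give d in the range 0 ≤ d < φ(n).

6785

φ(n) = (p−1)(q−1) = 178·72 = 12816.
Need d with 17·d ≡ 1 (mod 12816). Apply the extended Euclidean algorithm:
12816 = 753·17 + 15
17 = 1·15 + 2
15 = 7·2 + 1
2 = 2·1 + 0
Back-substitute:
1 = 15 − 7·2
1 = −7·17 + 8·15
1 = 8·12816 − 6031·17
So 17·(-6031) ≡ 1 (mod 12816), hence d ≡ -6031 ≡ 6785 (mod 12816).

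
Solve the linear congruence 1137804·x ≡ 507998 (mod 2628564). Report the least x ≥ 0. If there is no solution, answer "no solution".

gcd(1137804, 2628564):
2628564 = 2×1137804 + 352956
1137804 = 3×352956 + 78936
352956 = 4×78936 + 37212
78936 = 2×37212 + 4512
37212 = 8×4512 + 1116
4512 = 4×1116 + 48
1116 = 23×48 + 12
48 = 4×12 + 0
gcd = 12, but 12 ∤ 507998, so the congruence has no solution.

no solution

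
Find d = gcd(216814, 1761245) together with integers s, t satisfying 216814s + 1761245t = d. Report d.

1

Repeated division:
1761245 = 8*216814 + 26733
216814 = 8*26733 + 2950
26733 = 9*2950 + 183
2950 = 16*183 + 22
183 = 8*22 + 7
22 = 3*7 + 1
7 = 7*1 + 0
gcd(216814, 1761245) = 1.
Back-substituting:
1 = 22 − 3·7
1 = −3·183 + 25·22
1 = 25·2950 − 403·183
1 = −403·26733 + 3652·2950
1 = 3652·216814 − 29619·26733
1 = −29619·1761245 + 240604·216814
So 1 = (-29619)·1761245 + (240604)·216814.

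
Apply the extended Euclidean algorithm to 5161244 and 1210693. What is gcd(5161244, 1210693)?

11

Apply Euclid's algorithm to 5161244 and 1210693:
5161244 = 4*1210693 + 318472
1210693 = 3*318472 + 255277
318472 = 1*255277 + 63195
255277 = 4*63195 + 2497
63195 = 25*2497 + 770
2497 = 3*770 + 187
770 = 4*187 + 22
187 = 8*22 + 11
22 = 2*11 + 0
gcd(5161244, 1210693) = 11.
Working backward:
11 = 187 − 8·22
11 = −8·770 + 33·187
11 = 33·2497 − 107·770
11 = −107·63195 + 2708·2497
11 = 2708·255277 − 10939·63195
11 = −10939·318472 + 13647·255277
11 = 13647·1210693 − 51880·318472
11 = −51880·5161244 + 221167·1210693
So 11 = (-51880)·5161244 + (221167)·1210693.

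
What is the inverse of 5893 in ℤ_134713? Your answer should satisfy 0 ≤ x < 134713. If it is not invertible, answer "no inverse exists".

41262

Extended Euclidean algorithm:
134713 = 22×5893 + 5067
5893 = 1×5067 + 826
5067 = 6×826 + 111
826 = 7×111 + 49
111 = 2×49 + 13
49 = 3×13 + 10
13 = 1×10 + 3
10 = 3×3 + 1
3 = 3×1 + 0
gcd = 1, so the inverse exists. Back-substitute:
1 = 10 − 3·3
1 = −3·13 + 4·10
1 = 4·49 − 15·13
1 = −15·111 + 34·49
1 = 34·826 − 253·111
1 = −253·5067 + 1552·826
1 = 1552·5893 − 1805·5067
1 = −1805·134713 + 41262·5893
So 5893·41262 ≡ 1 (mod 134713).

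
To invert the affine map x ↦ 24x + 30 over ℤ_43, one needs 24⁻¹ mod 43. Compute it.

Apply the Euclidean algorithm to 43 and 24:
43 = 1·24 + 19
24 = 1·19 + 5
19 = 3·5 + 4
5 = 1·4 + 1
4 = 4·1 + 0
Since gcd(24, 43) = 1, back-substitute to write 1 as a combination:
1 = 5 − 4
1 = −19 + 4·5
1 = 4·24 − 5·19
1 = −5·43 + 9·24
So 24·9 ≡ 1 (mod 43).

9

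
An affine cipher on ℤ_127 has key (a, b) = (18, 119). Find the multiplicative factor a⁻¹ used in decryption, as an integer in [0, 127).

gcd(127, 18) by repeated division:
127 = 7*18 + 1
18 = 18*1 + 0
Since gcd(18, 127) = 1, back-substitute to write 1 as a combination:
1 = 127 − 7·18
So 18·(-7) ≡ 1 (mod 127), and -7 ≡ 120 (mod 127).

120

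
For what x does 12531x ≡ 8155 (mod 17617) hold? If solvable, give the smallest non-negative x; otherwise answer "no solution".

First find gcd(12531, 17617):
17617 = 1×12531 + 5086
12531 = 2×5086 + 2359
5086 = 2×2359 + 368
2359 = 6×368 + 151
368 = 2×151 + 66
151 = 2×66 + 19
66 = 3×19 + 9
19 = 2×9 + 1
9 = 9×1 + 0
gcd = 1, so a unique solution mod 17617 exists.
Back-substitute for the Bézout coefficients:
1 = 19 − 2·9
1 = −2·66 + 7·19
1 = 7·151 − 16·66
1 = −16·368 + 39·151
1 = 39·2359 − 250·368
1 = −250·5086 + 539·2359
1 = 539·12531 − 1328·5086
1 = −1328·17617 + 1867·12531
So 12531·(1867) ≡ 1 (mod 17617), giving 12531⁻¹ ≡ 1867.
x ≡ 12531⁻¹·8155 ≡ 1867·8155 ≡ 4297 (mod 17617).

4297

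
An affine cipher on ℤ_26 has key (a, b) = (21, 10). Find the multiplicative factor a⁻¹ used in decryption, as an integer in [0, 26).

5

gcd(26, 21) by repeated division:
26 = 1·21 + 5
21 = 4·5 + 1
5 = 5·1 + 0
Since gcd(21, 26) = 1, back-substitute to write 1 as a combination:
1 = 21 − 4·5
1 = −4·26 + 5·21
So 21·5 ≡ 1 (mod 26).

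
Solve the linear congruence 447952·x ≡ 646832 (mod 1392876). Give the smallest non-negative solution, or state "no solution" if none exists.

First find gcd(447952, 1392876):
1392876 = 3×447952 + 49020
447952 = 9×49020 + 6772
49020 = 7×6772 + 1616
6772 = 4×1616 + 308
1616 = 5×308 + 76
308 = 4×76 + 4
76 = 19×4 + 0
gcd = 4 and 4 | 646832, so solutions exist. Divide through by 4: 111988x ≡ 161708 (mod 348219).
Now find 111988⁻¹ mod 348219:
348219 = 3*111988 + 12255
111988 = 9*12255 + 1693
12255 = 7*1693 + 404
1693 = 4*404 + 77
404 = 5*77 + 19
77 = 4*19 + 1
19 = 19*1 + 0
Back-substitute:
1 = 77 − 4·19
1 = −4·404 + 21·77
1 = 21·1693 − 88·404
1 = −88·12255 + 637·1693
1 = 637·111988 − 5821·12255
1 = −5821·348219 + 18100·111988
So 111988⁻¹ ≡ 18100 (mod 348219).
Then x ≡ 18100·161708 ≡ 134105 (mod 348219); the smallest non-negative solution is x = 134105.

134105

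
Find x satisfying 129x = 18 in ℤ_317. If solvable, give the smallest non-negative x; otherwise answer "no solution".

First find gcd(129, 317):
317 = 2·129 + 59
129 = 2·59 + 11
59 = 5·11 + 4
11 = 2·4 + 3
4 = 1·3 + 1
3 = 3·1 + 0
gcd = 1, so a unique solution mod 317 exists.
Back-substitute for the Bézout coefficients:
1 = 4 − 3
1 = −11 + 3·4
1 = 3·59 − 16·11
1 = −16·129 + 35·59
1 = 35·317 − 86·129
So 129·(-86) ≡ 1 (mod 317), giving 129⁻¹ ≡ 231.
x ≡ 129⁻¹·18 ≡ 231·18 ≡ 37 (mod 317).

37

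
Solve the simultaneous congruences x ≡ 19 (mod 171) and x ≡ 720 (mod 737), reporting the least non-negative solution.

Write x = 19 + 171·k. Then 171·k ≡ 720 − 19 ≡ 701 (mod 737).
Need 171⁻¹ mod 737. Extended Euclid on (737, 171):
737 = 4×171 + 53
171 = 3×53 + 12
53 = 4×12 + 5
12 = 2×5 + 2
5 = 2×2 + 1
2 = 2×1 + 0
Back-substitute:
1 = 5 − 2·2
1 = −2·12 + 5·5
1 = 5·53 − 22·12
1 = −22·171 + 71·53
1 = 71·737 − 306·171
171⁻¹ ≡ 431 (mod 737), so k ≡ 431·701 ≡ 698 (mod 737).
x = 19 + 171·698 = 119377.

119377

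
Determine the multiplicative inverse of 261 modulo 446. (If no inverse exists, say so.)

Apply the Euclidean algorithm to 446 and 261:
446 = 1×261 + 185
261 = 1×185 + 76
185 = 2×76 + 33
76 = 2×33 + 10
33 = 3×10 + 3
10 = 3×3 + 1
3 = 3×1 + 0
Since gcd(261, 446) = 1, back-substitute to write 1 as a combination:
1 = 10 − 3·3
1 = −3·33 + 10·10
1 = 10·76 − 23·33
1 = −23·185 + 56·76
1 = 56·261 − 79·185
1 = −79·446 + 135·261
So 261·135 ≡ 1 (mod 446).

135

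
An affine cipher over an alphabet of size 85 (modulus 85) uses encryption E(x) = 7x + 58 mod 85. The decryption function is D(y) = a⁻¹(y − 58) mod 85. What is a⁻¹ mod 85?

73

Run Euclid on (85, 7):
85 = 12×7 + 1
7 = 7×1 + 0
Since gcd(7, 85) = 1, back-substitute to write 1 as a combination:
1 = 85 − 12·7
So 7·(-12) ≡ 1 (mod 85), and -12 ≡ 73 (mod 85).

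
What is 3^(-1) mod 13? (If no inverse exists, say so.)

Apply the Euclidean algorithm to 13 and 3:
13 = 4·3 + 1
3 = 3·1 + 0
gcd = 1, so the inverse exists. Back-substitute:
1 = 13 − 4·3
Thus 3·(-4) ≡ 1 (mod 13); reducing, -4 mod 13 = 9.

9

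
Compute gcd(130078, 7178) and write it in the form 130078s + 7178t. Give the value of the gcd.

2

Apply Euclid's algorithm to 130078 and 7178:
130078 = 18*7178 + 874
7178 = 8*874 + 186
874 = 4*186 + 130
186 = 1*130 + 56
130 = 2*56 + 18
56 = 3*18 + 2
18 = 9*2 + 0
gcd(130078, 7178) = 2.
Back-substituting:
2 = 56 − 3·18
2 = −3·130 + 7·56
2 = 7·186 − 10·130
2 = −10·874 + 47·186
2 = 47·7178 − 386·874
2 = −386·130078 + 6995·7178
So 2 = (-386)·130078 + (6995)·7178.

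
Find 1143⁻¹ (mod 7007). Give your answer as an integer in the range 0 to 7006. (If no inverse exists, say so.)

3574

gcd(7007, 1143) by repeated division:
7007 = 6×1143 + 149
1143 = 7×149 + 100
149 = 1×100 + 49
100 = 2×49 + 2
49 = 24×2 + 1
2 = 2×1 + 0
Since gcd(1143, 7007) = 1, back-substitute to write 1 as a combination:
1 = 49 − 24·2
1 = −24·100 + 49·49
1 = 49·149 − 73·100
1 = −73·1143 + 560·149
1 = 560·7007 − 3433·1143
Hence 1143⁻¹ ≡ -3433 ≡ 3574 (mod 7007).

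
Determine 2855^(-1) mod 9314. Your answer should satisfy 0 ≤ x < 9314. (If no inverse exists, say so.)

8257

Apply the Euclidean algorithm to 9314 and 2855:
9314 = 3·2855 + 749
2855 = 3·749 + 608
749 = 1·608 + 141
608 = 4·141 + 44
141 = 3·44 + 9
44 = 4·9 + 8
9 = 1·8 + 1
8 = 8·1 + 0
Since gcd(2855, 9314) = 1, back-substitute to write 1 as a combination:
1 = 9 − 8
1 = −44 + 5·9
1 = 5·141 − 16·44
1 = −16·608 + 69·141
1 = 69·749 − 85·608
1 = −85·2855 + 324·749
1 = 324·9314 − 1057·2855
Thus 2855·(-1057) ≡ 1 (mod 9314); reducing, -1057 mod 9314 = 8257.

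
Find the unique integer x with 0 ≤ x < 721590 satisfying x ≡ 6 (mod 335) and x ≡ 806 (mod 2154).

Write x = 6 + 335·k. Then 335·k ≡ 806 − 6 ≡ 800 (mod 2154).
Need 335⁻¹ mod 2154. Extended Euclid on (2154, 335):
2154 = 6*335 + 144
335 = 2*144 + 47
144 = 3*47 + 3
47 = 15*3 + 2
3 = 1*2 + 1
2 = 2*1 + 0
Back-substitute:
1 = 3 − 2
1 = −47 + 16·3
1 = 16·144 − 49·47
1 = −49·335 + 114·144
1 = 114·2154 − 733·335
335⁻¹ ≡ 1421 (mod 2154), so k ≡ 1421·800 ≡ 1642 (mod 2154).
x = 6 + 335·1642 = 550076.

550076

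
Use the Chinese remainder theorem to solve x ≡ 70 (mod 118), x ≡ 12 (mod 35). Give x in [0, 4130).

Write x = 70 + 118·k. Then 118·k ≡ 12 − 70 ≡ 12 (mod 35).
Need 118⁻¹ mod 35. Extended Euclid on (35, 13):
35 = 2·13 + 9
13 = 1·9 + 4
9 = 2·4 + 1
4 = 4·1 + 0
Back-substitute:
1 = 9 − 2·4
1 = −2·13 + 3·9
1 = 3·35 − 8·13
118⁻¹ ≡ 27 (mod 35), so k ≡ 27·12 ≡ 9 (mod 35).
x = 70 + 118·9 = 1132.

1132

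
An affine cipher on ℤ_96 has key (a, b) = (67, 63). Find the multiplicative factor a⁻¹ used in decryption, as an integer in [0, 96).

Extended Euclidean algorithm:
96 = 1*67 + 29
67 = 2*29 + 9
29 = 3*9 + 2
9 = 4*2 + 1
2 = 2*1 + 0
The gcd is 1. Working backward:
1 = 9 − 4·2
1 = −4·29 + 13·9
1 = 13·67 − 30·29
1 = −30·96 + 43·67
So 67·43 ≡ 1 (mod 96).

43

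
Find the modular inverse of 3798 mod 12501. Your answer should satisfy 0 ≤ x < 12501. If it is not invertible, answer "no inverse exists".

Compute gcd(3798, 12501):
12501 = 3·3798 + 1107
3798 = 3·1107 + 477
1107 = 2·477 + 153
477 = 3·153 + 18
153 = 8·18 + 9
18 = 2·9 + 0
Since gcd = 9 > 1, 3798 is not a unit mod 12501.

no inverse exists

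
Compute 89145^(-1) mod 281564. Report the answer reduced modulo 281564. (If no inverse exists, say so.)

Extended Euclidean algorithm:
281564 = 3·89145 + 14129
89145 = 6·14129 + 4371
14129 = 3·4371 + 1016
4371 = 4·1016 + 307
1016 = 3·307 + 95
307 = 3·95 + 22
95 = 4·22 + 7
22 = 3·7 + 1
7 = 7·1 + 0
The gcd is 1. Working backward:
1 = 22 − 3·7
1 = −3·95 + 13·22
1 = 13·307 − 42·95
1 = −42·1016 + 139·307
1 = 139·4371 − 598·1016
1 = −598·14129 + 1933·4371
1 = 1933·89145 − 12196·14129
1 = −12196·281564 + 38521·89145
So 89145·38521 ≡ 1 (mod 281564).

38521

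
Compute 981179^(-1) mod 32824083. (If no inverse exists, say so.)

24836975

Apply the Euclidean algorithm to 32824083 and 981179:
32824083 = 33·981179 + 445176
981179 = 2·445176 + 90827
445176 = 4·90827 + 81868
90827 = 1·81868 + 8959
81868 = 9·8959 + 1237
8959 = 7·1237 + 300
1237 = 4·300 + 37
300 = 8·37 + 4
37 = 9·4 + 1
4 = 4·1 + 0
The gcd is 1. Working backward:
1 = 37 − 9·4
1 = −9·300 + 73·37
1 = 73·1237 − 301·300
1 = −301·8959 + 2180·1237
1 = 2180·81868 − 19921·8959
1 = −19921·90827 + 22101·81868
1 = 22101·445176 − 108325·90827
1 = −108325·981179 + 238751·445176
1 = 238751·32824083 − 7987108·981179
Thus 981179·(-7987108) ≡ 1 (mod 32824083); reducing, -7987108 mod 32824083 = 24836975.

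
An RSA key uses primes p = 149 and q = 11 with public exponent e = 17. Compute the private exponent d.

φ(n) = (p−1)(q−1) = 148·10 = 1480.
Need d with 17·d ≡ 1 (mod 1480). Apply the extended Euclidean algorithm:
1480 = 87*17 + 1
17 = 17*1 + 0
Back-substitute:
1 = 1480 − 87·17
So 17·(-87) ≡ 1 (mod 1480), hence d ≡ -87 ≡ 1393 (mod 1480).

1393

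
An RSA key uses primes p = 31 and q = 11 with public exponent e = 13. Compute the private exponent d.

277

φ(n) = (p−1)(q−1) = 30·10 = 300.
Need d with 13·d ≡ 1 (mod 300). Apply the extended Euclidean algorithm:
300 = 23*13 + 1
13 = 13*1 + 0
Back-substitute:
1 = 300 − 23·13
So 13·(-23) ≡ 1 (mod 300), hence d ≡ -23 ≡ 277 (mod 300).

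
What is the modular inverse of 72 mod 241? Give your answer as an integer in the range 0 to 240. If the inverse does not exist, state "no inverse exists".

77

Extended Euclidean algorithm:
241 = 3*72 + 25
72 = 2*25 + 22
25 = 1*22 + 3
22 = 7*3 + 1
3 = 3*1 + 0
Since gcd(72, 241) = 1, back-substitute to write 1 as a combination:
1 = 22 − 7·3
1 = −7·25 + 8·22
1 = 8·72 − 23·25
1 = −23·241 + 77·72
So 72·77 ≡ 1 (mod 241).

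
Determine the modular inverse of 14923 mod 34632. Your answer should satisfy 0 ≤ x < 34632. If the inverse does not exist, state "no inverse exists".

Extended Euclidean algorithm:
34632 = 2·14923 + 4786
14923 = 3·4786 + 565
4786 = 8·565 + 266
565 = 2·266 + 33
266 = 8·33 + 2
33 = 16·2 + 1
2 = 2·1 + 0
gcd = 1, so the inverse exists. Back-substitute:
1 = 33 − 16·2
1 = −16·266 + 129·33
1 = 129·565 − 274·266
1 = −274·4786 + 2321·565
1 = 2321·14923 − 7237·4786
1 = −7237·34632 + 16795·14923
So 14923·16795 ≡ 1 (mod 34632).

16795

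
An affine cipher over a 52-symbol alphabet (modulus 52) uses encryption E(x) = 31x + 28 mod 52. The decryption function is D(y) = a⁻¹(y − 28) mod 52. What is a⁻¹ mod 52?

47

Run Euclid on (52, 31):
52 = 1·31 + 21
31 = 1·21 + 10
21 = 2·10 + 1
10 = 10·1 + 0
The gcd is 1. Working backward:
1 = 21 − 2·10
1 = −2·31 + 3·21
1 = 3·52 − 5·31
Hence 31⁻¹ ≡ -5 ≡ 47 (mod 52).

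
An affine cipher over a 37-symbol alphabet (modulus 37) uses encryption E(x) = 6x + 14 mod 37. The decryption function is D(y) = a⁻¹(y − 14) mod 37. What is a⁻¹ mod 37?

31

Run Euclid on (37, 6):
37 = 6×6 + 1
6 = 6×1 + 0
Since gcd(6, 37) = 1, back-substitute to write 1 as a combination:
1 = 37 − 6·6
Hence 6⁻¹ ≡ -6 ≡ 31 (mod 37).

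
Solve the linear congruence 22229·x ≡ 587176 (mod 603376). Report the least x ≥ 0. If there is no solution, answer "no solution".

519800

First find gcd(22229, 603376):
603376 = 27·22229 + 3193
22229 = 6·3193 + 3071
3193 = 1·3071 + 122
3071 = 25·122 + 21
122 = 5·21 + 17
21 = 1·17 + 4
17 = 4·4 + 1
4 = 4·1 + 0
gcd = 1, so a unique solution mod 603376 exists.
Back-substitute for the Bézout coefficients:
1 = 17 − 4·4
1 = −4·21 + 5·17
1 = 5·122 − 29·21
1 = −29·3071 + 730·122
1 = 730·3193 − 759·3071
1 = −759·22229 + 5284·3193
1 = 5284·603376 − 143427·22229
So 22229·(-143427) ≡ 1 (mod 603376), giving 22229⁻¹ ≡ 459949.
x ≡ 22229⁻¹·587176 ≡ 459949·587176 ≡ 519800 (mod 603376).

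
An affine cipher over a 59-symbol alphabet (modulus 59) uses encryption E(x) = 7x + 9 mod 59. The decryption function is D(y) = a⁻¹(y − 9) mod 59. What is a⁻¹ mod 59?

Extended Euclidean algorithm:
59 = 8×7 + 3
7 = 2×3 + 1
3 = 3×1 + 0
gcd = 1, so the inverse exists. Back-substitute:
1 = 7 − 2·3
1 = −2·59 + 17·7
So 7·17 ≡ 1 (mod 59).

17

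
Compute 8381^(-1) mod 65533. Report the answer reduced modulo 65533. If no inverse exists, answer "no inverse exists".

37157

gcd(65533, 8381) by repeated division:
65533 = 7*8381 + 6866
8381 = 1*6866 + 1515
6866 = 4*1515 + 806
1515 = 1*806 + 709
806 = 1*709 + 97
709 = 7*97 + 30
97 = 3*30 + 7
30 = 4*7 + 2
7 = 3*2 + 1
2 = 2*1 + 0
The gcd is 1. Working backward:
1 = 7 − 3·2
1 = −3·30 + 13·7
1 = 13·97 − 42·30
1 = −42·709 + 307·97
1 = 307·806 − 349·709
1 = −349·1515 + 656·806
1 = 656·6866 − 2973·1515
1 = −2973·8381 + 3629·6866
1 = 3629·65533 − 28376·8381
Thus 8381·(-28376) ≡ 1 (mod 65533); reducing, -28376 mod 65533 = 37157.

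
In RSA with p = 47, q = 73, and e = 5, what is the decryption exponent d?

φ(n) = (p−1)(q−1) = 46·72 = 3312.
Need d with 5·d ≡ 1 (mod 3312). Apply the extended Euclidean algorithm:
3312 = 662*5 + 2
5 = 2*2 + 1
2 = 2*1 + 0
Back-substitute:
1 = 5 − 2·2
1 = −2·3312 + 1325·5
So 5·1325 ≡ 1 (mod 3312), hence d = 1325.

1325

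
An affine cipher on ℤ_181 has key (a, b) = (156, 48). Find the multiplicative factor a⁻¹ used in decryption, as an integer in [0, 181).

152

gcd(181, 156) by repeated division:
181 = 1*156 + 25
156 = 6*25 + 6
25 = 4*6 + 1
6 = 6*1 + 0
The gcd is 1. Working backward:
1 = 25 − 4·6
1 = −4·156 + 25·25
1 = 25·181 − 29·156
So 156·(-29) ≡ 1 (mod 181), and -29 ≡ 152 (mod 181).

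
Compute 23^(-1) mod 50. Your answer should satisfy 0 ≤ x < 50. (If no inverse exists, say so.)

Apply the Euclidean algorithm to 50 and 23:
50 = 2*23 + 4
23 = 5*4 + 3
4 = 1*3 + 1
3 = 3*1 + 0
The gcd is 1. Working backward:
1 = 4 − 3
1 = −23 + 6·4
1 = 6·50 − 13·23
Hence 23⁻¹ ≡ -13 ≡ 37 (mod 50).

37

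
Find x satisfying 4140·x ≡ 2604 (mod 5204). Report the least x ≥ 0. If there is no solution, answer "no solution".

785

First find gcd(4140, 5204):
5204 = 1×4140 + 1064
4140 = 3×1064 + 948
1064 = 1×948 + 116
948 = 8×116 + 20
116 = 5×20 + 16
20 = 1×16 + 4
16 = 4×4 + 0
gcd = 4 and 4 | 2604, so solutions exist. Divide through by 4: 1035x ≡ 651 (mod 1301).
Now find 1035⁻¹ mod 1301:
1301 = 1*1035 + 266
1035 = 3*266 + 237
266 = 1*237 + 29
237 = 8*29 + 5
29 = 5*5 + 4
5 = 1*4 + 1
4 = 4*1 + 0
Back-substitute:
1 = 5 − 4
1 = −29 + 6·5
1 = 6·237 − 49·29
1 = −49·266 + 55·237
1 = 55·1035 − 214·266
1 = −214·1301 + 269·1035
So 1035⁻¹ ≡ 269 (mod 1301).
Then x ≡ 269·651 ≡ 785 (mod 1301); the smallest non-negative solution is x = 785.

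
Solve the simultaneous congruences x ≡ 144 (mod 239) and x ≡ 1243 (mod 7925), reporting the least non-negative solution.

Write x = 144 + 239·k. Then 239·k ≡ 1243 − 144 ≡ 1099 (mod 7925).
Need 239⁻¹ mod 7925. Extended Euclid on (7925, 239):
7925 = 33·239 + 38
239 = 6·38 + 11
38 = 3·11 + 5
11 = 2·5 + 1
5 = 5·1 + 0
Back-substitute:
1 = 11 − 2·5
1 = −2·38 + 7·11
1 = 7·239 − 44·38
1 = −44·7925 + 1459·239
239⁻¹ ≡ 1459 (mod 7925), so k ≡ 1459·1099 ≡ 2591 (mod 7925).
x = 144 + 239·2591 = 619393.

619393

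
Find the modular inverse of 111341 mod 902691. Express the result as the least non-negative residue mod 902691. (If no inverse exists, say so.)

gcd(902691, 111341) by repeated division:
902691 = 8·111341 + 11963
111341 = 9·11963 + 3674
11963 = 3·3674 + 941
3674 = 3·941 + 851
941 = 1·851 + 90
851 = 9·90 + 41
90 = 2·41 + 8
41 = 5·8 + 1
8 = 8·1 + 0
The gcd is 1. Working backward:
1 = 41 − 5·8
1 = −5·90 + 11·41
1 = 11·851 − 104·90
1 = −104·941 + 115·851
1 = 115·3674 − 449·941
1 = −449·11963 + 1462·3674
1 = 1462·111341 − 13607·11963
1 = −13607·902691 + 110318·111341
So 111341·110318 ≡ 1 (mod 902691).

110318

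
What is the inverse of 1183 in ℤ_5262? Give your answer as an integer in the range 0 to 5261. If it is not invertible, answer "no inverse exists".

2353

Run Euclid on (5262, 1183):
5262 = 4·1183 + 530
1183 = 2·530 + 123
530 = 4·123 + 38
123 = 3·38 + 9
38 = 4·9 + 2
9 = 4·2 + 1
2 = 2·1 + 0
gcd = 1, so the inverse exists. Back-substitute:
1 = 9 − 4·2
1 = −4·38 + 17·9
1 = 17·123 − 55·38
1 = −55·530 + 237·123
1 = 237·1183 − 529·530
1 = −529·5262 + 2353·1183
So 1183·2353 ≡ 1 (mod 5262).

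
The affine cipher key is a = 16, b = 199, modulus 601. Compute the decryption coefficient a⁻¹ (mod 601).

Extended Euclidean algorithm:
601 = 37*16 + 9
16 = 1*9 + 7
9 = 1*7 + 2
7 = 3*2 + 1
2 = 2*1 + 0
Since gcd(16, 601) = 1, back-substitute to write 1 as a combination:
1 = 7 − 3·2
1 = −3·9 + 4·7
1 = 4·16 − 7·9
1 = −7·601 + 263·16
So 16·263 ≡ 1 (mod 601).

263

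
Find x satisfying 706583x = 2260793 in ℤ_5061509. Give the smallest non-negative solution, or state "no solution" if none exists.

486904

First find gcd(706583, 5061509):
5061509 = 7*706583 + 115428
706583 = 6*115428 + 14015
115428 = 8*14015 + 3308
14015 = 4*3308 + 783
3308 = 4*783 + 176
783 = 4*176 + 79
176 = 2*79 + 18
79 = 4*18 + 7
18 = 2*7 + 4
7 = 1*4 + 3
4 = 1*3 + 1
3 = 3*1 + 0
gcd = 1, so a unique solution mod 5061509 exists.
Back-substitute for the Bézout coefficients:
1 = 4 − 3
1 = −7 + 2·4
1 = 2·18 − 5·7
1 = −5·79 + 22·18
1 = 22·176 − 49·79
1 = −49·783 + 218·176
1 = 218·3308 − 921·783
1 = −921·14015 + 3902·3308
1 = 3902·115428 − 32137·14015
1 = −32137·706583 + 196724·115428
1 = 196724·5061509 − 1409205·706583
So 706583·(-1409205) ≡ 1 (mod 5061509), giving 706583⁻¹ ≡ 3652304.
x ≡ 706583⁻¹·2260793 ≡ 3652304·2260793 ≡ 486904 (mod 5061509).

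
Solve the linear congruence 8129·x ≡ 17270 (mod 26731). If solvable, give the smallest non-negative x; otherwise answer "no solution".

25865

First find gcd(8129, 26731):
26731 = 3×8129 + 2344
8129 = 3×2344 + 1097
2344 = 2×1097 + 150
1097 = 7×150 + 47
150 = 3×47 + 9
47 = 5×9 + 2
9 = 4×2 + 1
2 = 2×1 + 0
gcd = 1, so a unique solution mod 26731 exists.
Back-substitute for the Bézout coefficients:
1 = 9 − 4·2
1 = −4·47 + 21·9
1 = 21·150 − 67·47
1 = −67·1097 + 490·150
1 = 490·2344 − 1047·1097
1 = −1047·8129 + 3631·2344
1 = 3631·26731 − 11940·8129
So 8129·(-11940) ≡ 1 (mod 26731), giving 8129⁻¹ ≡ 14791.
x ≡ 8129⁻¹·17270 ≡ 14791·17270 ≡ 25865 (mod 26731).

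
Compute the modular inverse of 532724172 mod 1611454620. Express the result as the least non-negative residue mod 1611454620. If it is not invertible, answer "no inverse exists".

Compute gcd(532724172, 1611454620):
1611454620 = 3×532724172 + 13282104
532724172 = 40×13282104 + 1440012
13282104 = 9×1440012 + 321996
1440012 = 4×321996 + 152028
321996 = 2×152028 + 17940
152028 = 8×17940 + 8508
17940 = 2×8508 + 924
8508 = 9×924 + 192
924 = 4×192 + 156
192 = 1×156 + 36
156 = 4×36 + 12
36 = 3×12 + 0
Since gcd = 12 > 1, 532724172 is not a unit mod 1611454620.

no inverse exists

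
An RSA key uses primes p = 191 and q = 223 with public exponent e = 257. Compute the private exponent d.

φ(n) = (p−1)(q−1) = 190·222 = 42180.
Need d with 257·d ≡ 1 (mod 42180). Apply the extended Euclidean algorithm:
42180 = 164*257 + 32
257 = 8*32 + 1
32 = 32*1 + 0
Back-substitute:
1 = 257 − 8·32
1 = −8·42180 + 1313·257
So 257·1313 ≡ 1 (mod 42180), hence d = 1313.

1313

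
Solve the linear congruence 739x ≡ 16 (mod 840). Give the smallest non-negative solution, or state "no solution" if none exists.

First find gcd(739, 840):
840 = 1·739 + 101
739 = 7·101 + 32
101 = 3·32 + 5
32 = 6·5 + 2
5 = 2·2 + 1
2 = 2·1 + 0
gcd = 1, so a unique solution mod 840 exists.
Back-substitute for the Bézout coefficients:
1 = 5 − 2·2
1 = −2·32 + 13·5
1 = 13·101 − 41·32
1 = −41·739 + 300·101
1 = 300·840 − 341·739
So 739·(-341) ≡ 1 (mod 840), giving 739⁻¹ ≡ 499.
x ≡ 739⁻¹·16 ≡ 499·16 ≡ 424 (mod 840).

424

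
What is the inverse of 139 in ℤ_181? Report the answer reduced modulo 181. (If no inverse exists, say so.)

Extended Euclidean algorithm:
181 = 1*139 + 42
139 = 3*42 + 13
42 = 3*13 + 3
13 = 4*3 + 1
3 = 3*1 + 0
Since gcd(139, 181) = 1, back-substitute to write 1 as a combination:
1 = 13 − 4·3
1 = −4·42 + 13·13
1 = 13·139 − 43·42
1 = −43·181 + 56·139
So 139·56 ≡ 1 (mod 181).

56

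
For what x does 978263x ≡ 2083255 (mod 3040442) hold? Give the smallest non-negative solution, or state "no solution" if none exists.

First find gcd(978263, 3040442):
3040442 = 3*978263 + 105653
978263 = 9*105653 + 27386
105653 = 3*27386 + 23495
27386 = 1*23495 + 3891
23495 = 6*3891 + 149
3891 = 26*149 + 17
149 = 8*17 + 13
17 = 1*13 + 4
13 = 3*4 + 1
4 = 4*1 + 0
gcd = 1, so a unique solution mod 3040442 exists.
Back-substitute for the Bézout coefficients:
1 = 13 − 3·4
1 = −3·17 + 4·13
1 = 4·149 − 35·17
1 = −35·3891 + 914·149
1 = 914·23495 − 5519·3891
1 = −5519·27386 + 6433·23495
1 = 6433·105653 − 24818·27386
1 = −24818·978263 + 229795·105653
1 = 229795·3040442 − 714203·978263
So 978263·(-714203) ≡ 1 (mod 3040442), giving 978263⁻¹ ≡ 2326239.
x ≡ 978263⁻¹·2083255 ≡ 2326239·2083255 ≡ 685913 (mod 3040442).

685913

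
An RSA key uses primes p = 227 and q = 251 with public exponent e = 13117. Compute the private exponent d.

11953

φ(n) = (p−1)(q−1) = 226·250 = 56500.
Need d with 13117·d ≡ 1 (mod 56500). Apply the extended Euclidean algorithm:
56500 = 4·13117 + 4032
13117 = 3·4032 + 1021
4032 = 3·1021 + 969
1021 = 1·969 + 52
969 = 18·52 + 33
52 = 1·33 + 19
33 = 1·19 + 14
19 = 1·14 + 5
14 = 2·5 + 4
5 = 1·4 + 1
4 = 4·1 + 0
Back-substitute:
1 = 5 − 4
1 = −14 + 3·5
1 = 3·19 − 4·14
1 = −4·33 + 7·19
1 = 7·52 − 11·33
1 = −11·969 + 205·52
1 = 205·1021 − 216·969
1 = −216·4032 + 853·1021
1 = 853·13117 − 2775·4032
1 = −2775·56500 + 11953·13117
So 13117·11953 ≡ 1 (mod 56500), hence d = 11953.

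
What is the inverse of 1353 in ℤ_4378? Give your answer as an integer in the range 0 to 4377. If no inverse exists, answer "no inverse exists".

no inverse exists

Compute gcd(1353, 4378):
4378 = 3*1353 + 319
1353 = 4*319 + 77
319 = 4*77 + 11
77 = 7*11 + 0
The gcd is 11, not 1, hence no inverse exists.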